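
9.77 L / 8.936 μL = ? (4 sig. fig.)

(9.77) / (8.936e-6) = 1.0933e6

1093000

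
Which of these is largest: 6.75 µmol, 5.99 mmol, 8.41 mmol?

8.41 mmol

6.75 µmol = 0.00000675 mol
5.99 mmol = 0.00599 mol
8.41 mmol = 0.00841 mol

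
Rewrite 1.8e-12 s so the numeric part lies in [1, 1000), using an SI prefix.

1.8 ps

= 1.8e-12 s; 1e-12 is pico.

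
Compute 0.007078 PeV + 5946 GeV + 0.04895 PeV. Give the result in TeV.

61.974 TeV

In TeV:
  0.007078 PeV = 0.007078e3 TeV = 7.078
  5946 GeV = 5946e-3 TeV = 5.946
  0.04895 PeV = 0.04895e3 TeV = 48.95
Sum: 7.078 + 5.946 + 48.95 = 61.974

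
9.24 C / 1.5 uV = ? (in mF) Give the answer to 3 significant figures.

(9.24) / (1.5e-6) = 6.16e6 F

6160000000 mF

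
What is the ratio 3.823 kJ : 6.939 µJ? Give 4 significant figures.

(3.823e3) / (6.939e-6) = 0.55094e9

550900000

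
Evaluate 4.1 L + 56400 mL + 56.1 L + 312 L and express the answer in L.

In L:
  4.1 L → 4.1
  56400 mL = 56400 × 10⁻³ L = 56.4
  56.1 L → 56.1
  312 L → 312
Sum: 4.1 + 56.4 + 56.1 + 312 = 428.6

428.6 L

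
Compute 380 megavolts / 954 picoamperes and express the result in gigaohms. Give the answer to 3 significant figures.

398000000 gigaohms

(380e6) / (954e-12) = 0.39832e18 Ω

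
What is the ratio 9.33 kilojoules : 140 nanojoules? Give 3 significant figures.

(9.33e3) / (140e-9) = 0.06664e12

66600000000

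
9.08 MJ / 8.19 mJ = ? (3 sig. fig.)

(9.08e6) / (8.19e-3) = 1.109e9

1110000000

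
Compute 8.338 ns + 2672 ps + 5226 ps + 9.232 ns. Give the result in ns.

In ns:
  8.338 ns → 8.338
  2672 ps = 2672 × 10⁻³ ns = 2.672
  5226 ps = 5226 × 10⁻³ ns = 5.226
  9.232 ns → 9.232
Sum: 8.338 + 2.672 + 5.226 + 9.232 = 25.468

25.468 ns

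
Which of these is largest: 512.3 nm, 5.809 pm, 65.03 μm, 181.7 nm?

65.03 μm

512.3 nm = 0.0000005123 m
5.809 pm = 0.000000000005809 m
65.03 μm = 0.00006503 m
181.7 nm = 0.0000001817 m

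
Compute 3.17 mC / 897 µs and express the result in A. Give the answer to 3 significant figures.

(3.17 × 10⁻³) / (897 × 10⁻⁶) = 0.003534 × 10³ A

3.53 A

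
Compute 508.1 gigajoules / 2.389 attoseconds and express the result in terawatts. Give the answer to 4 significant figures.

(508.1 × 10^9) / (2.389 × 10^-18) = 212.683 × 10^27 W

212700000000000000 terawatts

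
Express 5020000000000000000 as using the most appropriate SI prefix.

5.02 s

= 5.02 s; mantissa already in [1, 1000).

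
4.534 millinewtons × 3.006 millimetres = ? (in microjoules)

4.534 × 10^-3 × 3.006 × 10^-3 = 13.629204 × 10^-6 J

13.629204 microjoules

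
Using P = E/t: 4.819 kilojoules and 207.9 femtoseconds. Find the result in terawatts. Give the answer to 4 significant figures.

(4.819e3) / (207.9e-15) = 0.0231794e18 W

23180 terawatts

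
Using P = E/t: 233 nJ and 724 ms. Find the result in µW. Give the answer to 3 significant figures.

(233e-9) / (724e-3) = 0.32182e-6 W

0.322 µW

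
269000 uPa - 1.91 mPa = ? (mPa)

267.09 mPa

In mPa:
  269000 uPa = 269000 × 10^-3 mPa = 269
  1.91 mPa → 1.91
Difference: 269 - 1.91 = 267.09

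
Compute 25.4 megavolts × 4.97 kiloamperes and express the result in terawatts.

0.126238 terawatts

25.4 × 10⁶ × 4.97 × 10³ = 126.238 × 10⁹ W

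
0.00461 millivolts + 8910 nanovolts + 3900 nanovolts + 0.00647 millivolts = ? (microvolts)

23.89 microvolts

In microvolts:
  0.00461 millivolts = 0.00461e3 microvolts = 4.61
  8910 nanovolts = 8910e-3 microvolts = 8.91
  3900 nanovolts = 3900e-3 microvolts = 3.9
  0.00647 millivolts = 0.00647e3 microvolts = 6.47
Sum: 4.61 + 8.91 + 3.9 + 6.47 = 23.89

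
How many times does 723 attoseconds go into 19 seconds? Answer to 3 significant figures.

26300000000000000

(19) / (723 × 10^-18) = 0.02628 × 10^18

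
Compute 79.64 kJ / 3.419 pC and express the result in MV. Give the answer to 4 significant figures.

23290000000 MV

(79.64 × 10^3) / (3.419 × 10^-12) = 23.2934 × 10^15 V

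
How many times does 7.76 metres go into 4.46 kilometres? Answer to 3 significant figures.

(4.46 × 10³) / (7.76) = 0.5747 × 10³

575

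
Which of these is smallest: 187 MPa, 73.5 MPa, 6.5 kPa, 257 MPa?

187 MPa = 187000000 Pa
73.5 MPa = 73500000 Pa
6.5 kPa = 6500 Pa
257 MPa = 257000000 Pa

6.5 kPa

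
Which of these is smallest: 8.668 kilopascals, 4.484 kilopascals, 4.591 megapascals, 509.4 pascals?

8.668 kilopascals = 8668 pascals
4.484 kilopascals = 4484 pascals
4.591 megapascals = 4591000 pascals
509.4 pascals = 509.4 pascals

509.4 pascals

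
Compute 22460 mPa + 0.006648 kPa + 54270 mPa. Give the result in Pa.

83.378 Pa

In Pa:
  22460 mPa = 22460 × 10^-3 Pa = 22.46
  0.006648 kPa = 0.006648 × 10^3 Pa = 6.648
  54270 mPa = 54270 × 10^-3 Pa = 54.27
Sum: 22.46 + 6.648 + 54.27 = 83.378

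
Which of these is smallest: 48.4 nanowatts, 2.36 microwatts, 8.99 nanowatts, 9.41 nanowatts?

8.99 nanowatts

48.4 nanowatts = 0.0000000484 watts
2.36 microwatts = 0.00000236 watts
8.99 nanowatts = 0.00000000899 watts
9.41 nanowatts = 0.00000000941 watts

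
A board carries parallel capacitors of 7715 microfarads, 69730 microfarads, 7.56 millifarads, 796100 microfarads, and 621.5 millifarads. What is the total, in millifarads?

In millifarads:
  7715 microfarads = 7715 × 10⁻³ millifarads = 7.715
  69730 microfarads = 69730 × 10⁻³ millifarads = 69.73
  7.56 millifarads → 7.56
  796100 microfarads = 796100 × 10⁻³ millifarads = 796.1
  621.5 millifarads → 621.5
Sum: 7.715 + 69.73 + 7.56 + 796.1 + 621.5 = 1502.605

1502.605 millifarads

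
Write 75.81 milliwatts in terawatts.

0.00000000000007581 terawatts

milli = 10^-3, tera = 10^12; factor is 10^-15.
75.81 × 10^-15 = 0.00000000000007581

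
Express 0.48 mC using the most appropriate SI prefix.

480 µC

= 480e-6 C; 1e-6 is micro.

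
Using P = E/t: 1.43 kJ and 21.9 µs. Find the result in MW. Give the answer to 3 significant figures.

65.3 MW

(1.43e3) / (21.9e-6) = 0.065297e9 W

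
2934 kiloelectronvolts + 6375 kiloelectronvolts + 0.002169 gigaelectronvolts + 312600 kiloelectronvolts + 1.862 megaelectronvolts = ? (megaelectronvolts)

In megaelectronvolts:
  2934 kiloelectronvolts = 2934 × 10⁻³ megaelectronvolts = 2.934
  6375 kiloelectronvolts = 6375 × 10⁻³ megaelectronvolts = 6.375
  0.002169 gigaelectronvolts = 0.002169 × 10³ megaelectronvolts = 2.169
  312600 kiloelectronvolts = 312600 × 10⁻³ megaelectronvolts = 312.6
  1.862 megaelectronvolts → 1.862
Sum: 2.934 + 6.375 + 2.169 + 312.6 + 1.862 = 325.94

325.94 megaelectronvolts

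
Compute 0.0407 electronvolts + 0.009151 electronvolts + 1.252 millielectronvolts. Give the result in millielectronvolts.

51.103 millielectronvolts

In millielectronvolts:
  0.0407 electronvolts = 0.0407 × 10³ millielectronvolts = 40.7
  0.009151 electronvolts = 0.009151 × 10³ millielectronvolts = 9.151
  1.252 millielectronvolts → 1.252
Sum: 40.7 + 9.151 + 1.252 = 51.103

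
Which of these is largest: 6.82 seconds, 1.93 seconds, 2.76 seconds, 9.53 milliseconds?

6.82 seconds

6.82 seconds = 6.82 seconds
1.93 seconds = 1.93 seconds
2.76 seconds = 2.76 seconds
9.53 milliseconds = 0.00953 seconds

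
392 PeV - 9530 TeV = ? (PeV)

In PeV:
  392 PeV → 392
  9530 TeV = 9530 × 10^-3 PeV = 9.53
Difference: 392 - 9.53 = 382.47

382.47 PeV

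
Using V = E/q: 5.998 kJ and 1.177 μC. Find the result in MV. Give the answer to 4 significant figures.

(5.998 × 10^3) / (1.177 × 10^-6) = 5.09601 × 10^9 V

5096 MV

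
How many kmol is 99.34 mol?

(no prefix) = 10^0, kilo = 10^3; factor is 10^-3.
99.34 × 10^-3 = 0.09934

0.09934 kmol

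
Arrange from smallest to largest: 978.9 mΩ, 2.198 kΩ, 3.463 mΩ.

978.9 mΩ = 0.9789 Ω
2.198 kΩ = 2198 Ω
3.463 mΩ = 0.003463 Ω

3.463 mΩ < 978.9 mΩ < 2.198 kΩ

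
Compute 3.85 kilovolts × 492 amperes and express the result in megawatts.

1.8942 megawatts

3.85e3 × 492 = 1894.2e3 W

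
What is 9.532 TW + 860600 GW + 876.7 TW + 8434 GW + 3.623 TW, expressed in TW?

1758.889 TW

In TW:
  9.532 TW → 9.532
  860600 GW = 860600 × 10⁻³ TW = 860.6
  876.7 TW → 876.7
  8434 GW = 8434 × 10⁻³ TW = 8.434
  3.623 TW → 3.623
Sum: 9.532 + 860.6 + 876.7 + 8.434 + 3.623 = 1758.889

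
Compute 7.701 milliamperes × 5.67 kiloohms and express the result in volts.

43.66467 volts

7.701 × 10⁻³ × 5.67 × 10³ = 43.66467 V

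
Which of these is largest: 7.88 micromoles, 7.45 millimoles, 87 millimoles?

87 millimoles

7.88 micromoles = 0.00000788 moles
7.45 millimoles = 0.00745 moles
87 millimoles = 0.087 moles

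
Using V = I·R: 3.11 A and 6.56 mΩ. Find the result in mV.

3.11 × 6.56 × 10^-3 = 20.4016 × 10^-3 V

20.4016 mV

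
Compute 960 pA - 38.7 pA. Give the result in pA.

921.3 pA

In pA:
  960 pA → 960
  38.7 pA → 38.7
Difference: 960 - 38.7 = 921.3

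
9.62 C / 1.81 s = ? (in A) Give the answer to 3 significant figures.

(9.62) / (1.81) = 5.3149 A

5.31 A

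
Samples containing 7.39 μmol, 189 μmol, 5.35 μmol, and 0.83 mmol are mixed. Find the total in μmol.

In μmol:
  7.39 μmol → 7.39
  189 μmol → 189
  5.35 μmol → 5.35
  0.83 mmol = 0.83 × 10³ μmol = 830
Sum: 7.39 + 189 + 5.35 + 830 = 1031.74

1031.74 μmol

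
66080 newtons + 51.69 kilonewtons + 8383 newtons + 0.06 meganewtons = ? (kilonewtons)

186.153 kilonewtons

In kilonewtons:
  66080 newtons = 66080 × 10⁻³ kilonewtons = 66.08
  51.69 kilonewtons → 51.69
  8383 newtons = 8383 × 10⁻³ kilonewtons = 8.383
  0.06 meganewtons = 0.06 × 10³ kilonewtons = 60
Sum: 66.08 + 51.69 + 8.383 + 60 = 186.153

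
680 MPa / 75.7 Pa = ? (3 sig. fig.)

(680 × 10^6) / (75.7) = 8.983 × 10^6

8980000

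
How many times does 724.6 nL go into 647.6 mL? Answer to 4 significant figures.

893700

(647.6 × 10⁻³) / (724.6 × 10⁻⁹) = 0.89373 × 10⁶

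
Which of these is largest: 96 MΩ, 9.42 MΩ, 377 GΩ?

96 MΩ = 96000000 Ω
9.42 MΩ = 9420000 Ω
377 GΩ = 377000000000 Ω

377 GΩ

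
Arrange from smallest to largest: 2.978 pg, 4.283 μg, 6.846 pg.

2.978 pg < 6.846 pg < 4.283 μg

2.978 pg = 0.000000000002978 g
4.283 μg = 0.000004283 g
6.846 pg = 0.000000000006846 g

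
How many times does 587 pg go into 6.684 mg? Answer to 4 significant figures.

(6.684 × 10^-3) / (587 × 10^-12) = 0.011387 × 10^9

11390000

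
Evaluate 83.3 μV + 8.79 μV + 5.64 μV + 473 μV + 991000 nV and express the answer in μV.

1561.73 μV

In μV:
  83.3 μV → 83.3
  8.79 μV → 8.79
  5.64 μV → 5.64
  473 μV → 473
  991000 nV = 991000e-3 μV = 991
Sum: 83.3 + 8.79 + 5.64 + 473 + 991 = 1561.73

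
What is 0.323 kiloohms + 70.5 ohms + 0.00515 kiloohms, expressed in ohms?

In ohms:
  0.323 kiloohms = 0.323 × 10^3 ohms = 323
  70.5 ohms → 70.5
  0.00515 kiloohms = 0.00515 × 10^3 ohms = 5.15
Sum: 323 + 70.5 + 5.15 = 398.65

398.65 ohms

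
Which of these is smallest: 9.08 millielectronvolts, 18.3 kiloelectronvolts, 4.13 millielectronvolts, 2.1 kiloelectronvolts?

9.08 millielectronvolts = 0.00908 electronvolts
18.3 kiloelectronvolts = 18300 electronvolts
4.13 millielectronvolts = 0.00413 electronvolts
2.1 kiloelectronvolts = 2100 electronvolts

4.13 millielectronvolts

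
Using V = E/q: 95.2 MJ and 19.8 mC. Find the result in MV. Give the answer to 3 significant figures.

4810 MV

(95.2 × 10^6) / (19.8 × 10^-3) = 4.8081 × 10^9 V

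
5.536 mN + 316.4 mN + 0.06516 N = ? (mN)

In mN:
  5.536 mN → 5.536
  316.4 mN → 316.4
  0.06516 N = 0.06516 × 10³ mN = 65.16
Sum: 5.536 + 316.4 + 65.16 = 387.096

387.096 mN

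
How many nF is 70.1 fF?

0.0000701 nF

femto = 10⁻¹⁵, nano = 10⁻⁹; factor is 10⁻⁶.
70.1 × 10⁻⁶ = 0.0000701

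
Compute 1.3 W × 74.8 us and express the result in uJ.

97.24 uJ

1.3 × 74.8 × 10^-6 = 97.24 × 10^-6 J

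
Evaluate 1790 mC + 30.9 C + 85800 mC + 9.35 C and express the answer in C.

127.84 C

In C:
  1790 mC = 1790 × 10⁻³ C = 1.79
  30.9 C → 30.9
  85800 mC = 85800 × 10⁻³ C = 85.8
  9.35 C → 9.35
Sum: 1.79 + 30.9 + 85.8 + 9.35 = 127.84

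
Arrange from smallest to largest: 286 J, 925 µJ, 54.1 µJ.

54.1 µJ < 925 µJ < 286 J

286 J = 286 J
925 µJ = 0.000925 J
54.1 µJ = 0.0000541 J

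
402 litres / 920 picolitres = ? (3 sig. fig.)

437000000000

(402) / (920 × 10⁻¹²) = 0.437 × 10¹²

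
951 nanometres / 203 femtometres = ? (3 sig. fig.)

(951e-9) / (203e-15) = 4.685e6

4680000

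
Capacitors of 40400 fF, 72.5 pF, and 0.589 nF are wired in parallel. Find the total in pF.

In pF:
  40400 fF = 40400 × 10^-3 pF = 40.4
  72.5 pF → 72.5
  0.589 nF = 0.589 × 10^3 pF = 589
Sum: 40.4 + 72.5 + 589 = 701.9

701.9 pF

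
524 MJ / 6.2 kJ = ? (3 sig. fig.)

84500

(524e6) / (6.2e3) = 84.52e3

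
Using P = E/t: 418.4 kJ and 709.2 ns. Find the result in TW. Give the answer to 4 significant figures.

(418.4e3) / (709.2e-9) = 0.589961e12 W

0.5900 TW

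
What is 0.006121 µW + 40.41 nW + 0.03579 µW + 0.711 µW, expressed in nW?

In nW:
  0.006121 µW = 0.006121 × 10³ nW = 6.121
  40.41 nW → 40.41
  0.03579 µW = 0.03579 × 10³ nW = 35.79
  0.711 µW = 0.711 × 10³ nW = 711
Sum: 6.121 + 40.41 + 35.79 + 711 = 793.321

793.321 nW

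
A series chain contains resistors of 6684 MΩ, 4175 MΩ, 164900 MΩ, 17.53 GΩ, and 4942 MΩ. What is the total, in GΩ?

In GΩ:
  6684 MΩ = 6684e-3 GΩ = 6.684
  4175 MΩ = 4175e-3 GΩ = 4.175
  164900 MΩ = 164900e-3 GΩ = 164.9
  17.53 GΩ → 17.53
  4942 MΩ = 4942e-3 GΩ = 4.942
Sum: 6.684 + 4.175 + 164.9 + 17.53 + 4.942 = 198.231

198.231 GΩ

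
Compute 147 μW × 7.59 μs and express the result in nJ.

147e-6 × 7.59e-6 = 1115.73e-12 J

1.11573 nJ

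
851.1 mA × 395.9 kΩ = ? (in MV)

0.33695049 MV

851.1 × 10^-3 × 395.9 × 10^3 = 336950.49 V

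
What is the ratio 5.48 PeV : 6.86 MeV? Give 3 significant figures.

(5.48 × 10^15) / (6.86 × 10^6) = 0.7988 × 10^9

799000000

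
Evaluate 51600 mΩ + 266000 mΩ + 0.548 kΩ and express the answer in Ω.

865.6 Ω

In Ω:
  51600 mΩ = 51600e-3 Ω = 51.6
  266000 mΩ = 266000e-3 Ω = 266
  0.548 kΩ = 0.548e3 Ω = 548
Sum: 51.6 + 266 + 548 = 865.6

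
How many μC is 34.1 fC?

0.0000000341 μC

femto = 10^-15, micro = 10^-6; factor is 10^-9.
34.1 × 10^-9 = 0.0000000341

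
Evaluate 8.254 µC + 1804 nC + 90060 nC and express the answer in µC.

In µC:
  8.254 µC → 8.254
  1804 nC = 1804 × 10⁻³ µC = 1.804
  90060 nC = 90060 × 10⁻³ µC = 90.06
Sum: 8.254 + 1.804 + 90.06 = 100.118

100.118 µC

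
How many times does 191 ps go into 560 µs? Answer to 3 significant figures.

(560 × 10⁻⁶) / (191 × 10⁻¹²) = 2.932 × 10⁶

2930000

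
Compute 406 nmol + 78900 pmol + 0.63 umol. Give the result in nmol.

1114.9 nmol

In nmol:
  406 nmol → 406
  78900 pmol = 78900e-3 nmol = 78.9
  0.63 umol = 0.63e3 nmol = 630
Sum: 406 + 78.9 + 630 = 1114.9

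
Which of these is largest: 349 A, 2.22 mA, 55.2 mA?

349 A

349 A = 349 A
2.22 mA = 0.00222 A
55.2 mA = 0.0552 A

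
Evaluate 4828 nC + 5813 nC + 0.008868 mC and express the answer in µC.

19.509 µC

In µC:
  4828 nC = 4828 × 10⁻³ µC = 4.828
  5813 nC = 5813 × 10⁻³ µC = 5.813
  0.008868 mC = 0.008868 × 10³ µC = 8.868
Sum: 4.828 + 5.813 + 8.868 = 19.509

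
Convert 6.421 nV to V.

0.000000006421 V

nano = 10⁻⁹, (no prefix) = 10⁰; factor is 10⁻⁹.
6.421 × 10⁻⁹ = 0.000000006421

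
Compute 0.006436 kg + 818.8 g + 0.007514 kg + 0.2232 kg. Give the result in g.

1055.95 g

In g:
  0.006436 kg = 0.006436 × 10³ g = 6.436
  818.8 g → 818.8
  0.007514 kg = 0.007514 × 10³ g = 7.514
  0.2232 kg = 0.2232 × 10³ g = 223.2
Sum: 6.436 + 818.8 + 7.514 + 223.2 = 1055.95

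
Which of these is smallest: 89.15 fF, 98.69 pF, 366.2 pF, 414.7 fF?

89.15 fF

89.15 fF = 0.00000000000008915 F
98.69 pF = 0.00000000009869 F
366.2 pF = 0.0000000003662 F
414.7 fF = 0.0000000000004147 F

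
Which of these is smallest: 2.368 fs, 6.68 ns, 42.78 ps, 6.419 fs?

2.368 fs = 0.000000000000002368 s
6.68 ns = 0.00000000668 s
42.78 ps = 0.00000000004278 s
6.419 fs = 0.000000000000006419 s

2.368 fs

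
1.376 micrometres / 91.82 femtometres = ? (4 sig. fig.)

14990000

(1.376e-6) / (91.82e-15) = 0.014986e9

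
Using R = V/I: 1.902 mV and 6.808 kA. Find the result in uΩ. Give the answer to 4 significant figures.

(1.902 × 10^-3) / (6.808 × 10^3) = 0.279377 × 10^-6 Ω

0.2794 uΩ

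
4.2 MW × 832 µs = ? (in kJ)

3.4944 kJ

4.2 × 10⁶ × 832 × 10⁻⁶ = 3494.4 J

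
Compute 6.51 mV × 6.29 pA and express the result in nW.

0.0000409479 nW

6.51 × 10⁻³ × 6.29 × 10⁻¹² = 40.9479 × 10⁻¹⁵ W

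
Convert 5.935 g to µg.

5935000 µg

(no prefix) = 10^0, micro = 10^-6; factor is 10^6.
5.935 × 10^6 = 5935000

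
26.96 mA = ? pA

26960000000 pA

milli = 1e-3, pico = 1e-12; factor is 1e9.
26.96 × 1e9 = 26960000000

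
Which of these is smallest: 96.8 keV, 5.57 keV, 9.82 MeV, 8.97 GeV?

96.8 keV = 96800 eV
5.57 keV = 5570 eV
9.82 MeV = 9820000 eV
8.97 GeV = 8970000000 eV

5.57 keV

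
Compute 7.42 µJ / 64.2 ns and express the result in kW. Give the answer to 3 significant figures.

(7.42 × 10⁻⁶) / (64.2 × 10⁻⁹) = 0.11558 × 10³ W

0.116 kW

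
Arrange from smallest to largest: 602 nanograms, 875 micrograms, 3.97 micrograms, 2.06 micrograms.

602 nanograms = 0.000000602 grams
875 micrograms = 0.000875 grams
3.97 micrograms = 0.00000397 grams
2.06 micrograms = 0.00000206 grams

602 nanograms < 2.06 micrograms < 3.97 micrograms < 875 micrograms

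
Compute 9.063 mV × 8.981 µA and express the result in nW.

81.394803 nW

9.063 × 10^-3 × 8.981 × 10^-6 = 81.394803 × 10^-9 W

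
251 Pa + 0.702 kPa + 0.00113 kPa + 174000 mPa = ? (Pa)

1128.13 Pa

In Pa:
  251 Pa → 251
  0.702 kPa = 0.702 × 10³ Pa = 702
  0.00113 kPa = 0.00113 × 10³ Pa = 1.13
  174000 mPa = 174000 × 10⁻³ Pa = 174
Sum: 251 + 702 + 1.13 + 174 = 1128.13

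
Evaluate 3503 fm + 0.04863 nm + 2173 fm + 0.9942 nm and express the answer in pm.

In pm:
  3503 fm = 3503 × 10⁻³ pm = 3.503
  0.04863 nm = 0.04863 × 10³ pm = 48.63
  2173 fm = 2173 × 10⁻³ pm = 2.173
  0.9942 nm = 0.9942 × 10³ pm = 994.2
Sum: 3.503 + 48.63 + 2.173 + 994.2 = 1048.506

1048.506 pm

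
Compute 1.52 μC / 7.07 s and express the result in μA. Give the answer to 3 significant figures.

(1.52e-6) / (7.07) = 0.21499e-6 A

0.215 μA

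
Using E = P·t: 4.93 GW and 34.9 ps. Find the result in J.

0.172057 J

4.93 × 10^9 × 34.9 × 10^-12 = 172.057 × 10^-3 J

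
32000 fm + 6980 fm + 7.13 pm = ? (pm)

46.11 pm

In pm:
  32000 fm = 32000e-3 pm = 32
  6980 fm = 6980e-3 pm = 6.98
  7.13 pm → 7.13
Sum: 32 + 6.98 + 7.13 = 46.11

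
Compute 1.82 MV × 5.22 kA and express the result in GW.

9.5004 GW

1.82e6 × 5.22e3 = 9.5004e9 W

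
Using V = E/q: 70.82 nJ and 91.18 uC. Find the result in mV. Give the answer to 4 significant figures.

(70.82 × 10⁻⁹) / (91.18 × 10⁻⁶) = 0.776705 × 10⁻³ V

0.7767 mV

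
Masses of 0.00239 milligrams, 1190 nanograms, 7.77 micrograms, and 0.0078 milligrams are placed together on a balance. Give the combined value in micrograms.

In micrograms:
  0.00239 milligrams = 0.00239 × 10^3 micrograms = 2.39
  1190 nanograms = 1190 × 10^-3 micrograms = 1.19
  7.77 micrograms → 7.77
  0.0078 milligrams = 0.0078 × 10^3 micrograms = 7.8
Sum: 2.39 + 1.19 + 7.77 + 7.8 = 19.15

19.15 micrograms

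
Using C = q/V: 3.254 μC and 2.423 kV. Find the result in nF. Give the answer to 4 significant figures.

1.343 nF

(3.254 × 10⁻⁶) / (2.423 × 10³) = 1.34296 × 10⁻⁹ F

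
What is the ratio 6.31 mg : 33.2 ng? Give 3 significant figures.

(6.31 × 10⁻³) / (33.2 × 10⁻⁹) = 0.1901 × 10⁶

190000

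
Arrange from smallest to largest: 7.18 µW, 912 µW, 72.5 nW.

72.5 nW < 7.18 µW < 912 µW

7.18 µW = 0.00000718 W
912 µW = 0.000912 W
72.5 nW = 0.0000000725 W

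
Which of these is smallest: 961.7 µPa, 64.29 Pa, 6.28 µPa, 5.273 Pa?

961.7 µPa = 0.0009617 Pa
64.29 Pa = 64.29 Pa
6.28 µPa = 0.00000628 Pa
5.273 Pa = 5.273 Pa

6.28 µPa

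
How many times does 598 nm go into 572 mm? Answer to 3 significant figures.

(572 × 10⁻³) / (598 × 10⁻⁹) = 0.9565 × 10⁶

957000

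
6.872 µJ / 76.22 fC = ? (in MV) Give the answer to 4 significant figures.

90.16 MV

(6.872 × 10⁻⁶) / (76.22 × 10⁻¹⁵) = 0.0901601 × 10⁹ V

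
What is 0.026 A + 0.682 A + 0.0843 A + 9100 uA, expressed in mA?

801.4 mA

In mA:
  0.026 A = 0.026e3 mA = 26
  0.682 A = 0.682e3 mA = 682
  0.0843 A = 0.0843e3 mA = 84.3
  9100 uA = 9100e-3 mA = 9.1
Sum: 26 + 682 + 84.3 + 9.1 = 801.4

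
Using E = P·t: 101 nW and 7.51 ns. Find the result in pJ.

0.00075851 pJ

101 × 10⁻⁹ × 7.51 × 10⁻⁹ = 758.51 × 10⁻¹⁸ J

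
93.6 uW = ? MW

micro = 10⁻⁶, mega = 10⁶; factor is 10⁻¹².
93.6 × 10⁻¹² = 0.0000000000936

0.0000000000936 MW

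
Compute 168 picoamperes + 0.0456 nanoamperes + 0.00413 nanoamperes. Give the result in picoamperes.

In picoamperes:
  168 picoamperes → 168
  0.0456 nanoamperes = 0.0456e3 picoamperes = 45.6
  0.00413 nanoamperes = 0.00413e3 picoamperes = 4.13
Sum: 168 + 45.6 + 4.13 = 217.73

217.73 picoamperes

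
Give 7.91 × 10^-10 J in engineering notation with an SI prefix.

= 791 × 10^-12 J; 10^-12 is pico.

791 pJ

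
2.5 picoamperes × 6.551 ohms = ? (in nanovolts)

2.5 × 10^-12 × 6.551 = 16.3775 × 10^-12 V

0.0163775 nanovolts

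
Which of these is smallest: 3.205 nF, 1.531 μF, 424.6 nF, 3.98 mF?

3.205 nF = 0.000000003205 F
1.531 μF = 0.000001531 F
424.6 nF = 0.0000004246 F
3.98 mF = 0.00398 F

3.205 nF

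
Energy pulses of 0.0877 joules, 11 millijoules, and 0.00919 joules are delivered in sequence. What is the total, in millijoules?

In millijoules:
  0.0877 joules = 0.0877 × 10³ millijoules = 87.7
  11 millijoules → 11
  0.00919 joules = 0.00919 × 10³ millijoules = 9.19
Sum: 87.7 + 11 + 9.19 = 107.89

107.89 millijoules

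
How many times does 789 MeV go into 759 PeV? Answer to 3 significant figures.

(759e15) / (789e6) = 0.962e9

962000000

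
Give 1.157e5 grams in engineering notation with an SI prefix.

115.7 kilograms

= 115.7e3 grams; 1e3 is kilo.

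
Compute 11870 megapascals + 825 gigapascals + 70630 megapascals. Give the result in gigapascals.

In gigapascals:
  11870 megapascals = 11870 × 10⁻³ gigapascals = 11.87
  825 gigapascals → 825
  70630 megapascals = 70630 × 10⁻³ gigapascals = 70.63
Sum: 11.87 + 825 + 70.63 = 907.5

907.5 gigapascals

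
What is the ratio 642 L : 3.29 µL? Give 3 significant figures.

(642) / (3.29 × 10^-6) = 195.1 × 10^6

195000000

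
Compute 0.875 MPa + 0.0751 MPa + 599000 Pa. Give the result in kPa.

In kPa:
  0.875 MPa = 0.875 × 10^3 kPa = 875
  0.0751 MPa = 0.0751 × 10^3 kPa = 75.1
  599000 Pa = 599000 × 10^-3 kPa = 599
Sum: 875 + 75.1 + 599 = 1549.1

1549.1 kPa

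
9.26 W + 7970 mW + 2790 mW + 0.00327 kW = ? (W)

In W:
  9.26 W → 9.26
  7970 mW = 7970 × 10⁻³ W = 7.97
  2790 mW = 2790 × 10⁻³ W = 2.79
  0.00327 kW = 0.00327 × 10³ W = 3.27
Sum: 9.26 + 7.97 + 2.79 + 3.27 = 23.29

23.29 W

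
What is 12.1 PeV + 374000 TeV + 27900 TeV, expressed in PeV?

414 PeV

In PeV:
  12.1 PeV → 12.1
  374000 TeV = 374000 × 10^-3 PeV = 374
  27900 TeV = 27900 × 10^-3 PeV = 27.9
Sum: 12.1 + 374 + 27.9 = 414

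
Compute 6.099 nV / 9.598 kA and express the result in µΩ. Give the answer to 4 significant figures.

0.0000006354 µΩ

(6.099 × 10⁻⁹) / (9.598 × 10³) = 0.635445 × 10⁻¹² Ω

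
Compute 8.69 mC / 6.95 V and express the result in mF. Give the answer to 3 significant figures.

(8.69 × 10⁻³) / (6.95) = 1.2504 × 10⁻³ F

1.25 mF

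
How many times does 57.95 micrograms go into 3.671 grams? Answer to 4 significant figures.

(3.671) / (57.95 × 10⁻⁶) = 0.063348 × 10⁶

63350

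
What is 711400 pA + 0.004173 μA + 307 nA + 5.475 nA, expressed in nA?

In nA:
  711400 pA = 711400 × 10⁻³ nA = 711.4
  0.004173 μA = 0.004173 × 10³ nA = 4.173
  307 nA → 307
  5.475 nA → 5.475
Sum: 711.4 + 4.173 + 307 + 5.475 = 1028.048

1028.048 nA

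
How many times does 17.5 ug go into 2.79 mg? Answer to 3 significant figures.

(2.79e-3) / (17.5e-6) = 0.1594e3

159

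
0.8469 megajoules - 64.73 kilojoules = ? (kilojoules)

In kilojoules:
  0.8469 megajoules = 0.8469 × 10^3 kilojoules = 846.9
  64.73 kilojoules → 64.73
Difference: 846.9 - 64.73 = 782.17

782.17 kilojoules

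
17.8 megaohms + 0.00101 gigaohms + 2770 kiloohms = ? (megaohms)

21.58 megaohms

In megaohms:
  17.8 megaohms → 17.8
  0.00101 gigaohms = 0.00101 × 10³ megaohms = 1.01
  2770 kiloohms = 2770 × 10⁻³ megaohms = 2.77
Sum: 17.8 + 1.01 + 2.77 = 21.58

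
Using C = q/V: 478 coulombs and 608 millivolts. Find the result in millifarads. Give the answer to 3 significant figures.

786000 millifarads

(478) / (608e-3) = 0.78618e3 F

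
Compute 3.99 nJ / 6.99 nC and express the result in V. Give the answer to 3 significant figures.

(3.99e-9) / (6.99e-9) = 0.57082 V

0.571 V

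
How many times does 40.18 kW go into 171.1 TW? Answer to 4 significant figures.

4258000000

(171.1e12) / (40.18e3) = 4.2583e9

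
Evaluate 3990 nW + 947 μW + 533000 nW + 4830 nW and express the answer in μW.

In μW:
  3990 nW = 3990 × 10^-3 μW = 3.99
  947 μW → 947
  533000 nW = 533000 × 10^-3 μW = 533
  4830 nW = 4830 × 10^-3 μW = 4.83
Sum: 3.99 + 947 + 533 + 4.83 = 1488.82

1488.82 μW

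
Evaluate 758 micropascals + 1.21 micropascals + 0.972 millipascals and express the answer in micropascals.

1731.21 micropascals

In micropascals:
  758 micropascals → 758
  1.21 micropascals → 1.21
  0.972 millipascals = 0.972 × 10^3 micropascals = 972
Sum: 758 + 1.21 + 972 = 1731.21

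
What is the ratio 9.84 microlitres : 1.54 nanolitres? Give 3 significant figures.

6390

(9.84 × 10⁻⁶) / (1.54 × 10⁻⁹) = 6.39 × 10³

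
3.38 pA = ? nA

0.00338 nA

pico = 10^-12, nano = 10^-9; factor is 10^-3.
3.38 × 10^-3 = 0.00338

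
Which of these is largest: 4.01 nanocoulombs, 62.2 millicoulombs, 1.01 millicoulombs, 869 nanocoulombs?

62.2 millicoulombs

4.01 nanocoulombs = 0.00000000401 coulombs
62.2 millicoulombs = 0.0622 coulombs
1.01 millicoulombs = 0.00101 coulombs
869 nanocoulombs = 0.000000869 coulombs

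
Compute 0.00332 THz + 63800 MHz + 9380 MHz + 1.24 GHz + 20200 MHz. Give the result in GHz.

In GHz:
  0.00332 THz = 0.00332 × 10^3 GHz = 3.32
  63800 MHz = 63800 × 10^-3 GHz = 63.8
  9380 MHz = 9380 × 10^-3 GHz = 9.38
  1.24 GHz → 1.24
  20200 MHz = 20200 × 10^-3 GHz = 20.2
Sum: 3.32 + 63.8 + 9.38 + 1.24 + 20.2 = 97.94

97.94 GHz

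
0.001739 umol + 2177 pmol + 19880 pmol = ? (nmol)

In nmol:
  0.001739 umol = 0.001739e3 nmol = 1.739
  2177 pmol = 2177e-3 nmol = 2.177
  19880 pmol = 19880e-3 nmol = 19.88
Sum: 1.739 + 2.177 + 19.88 = 23.796

23.796 nmol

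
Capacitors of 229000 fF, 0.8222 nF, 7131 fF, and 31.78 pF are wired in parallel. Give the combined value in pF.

In pF:
  229000 fF = 229000 × 10⁻³ pF = 229
  0.8222 nF = 0.8222 × 10³ pF = 822.2
  7131 fF = 7131 × 10⁻³ pF = 7.131
  31.78 pF → 31.78
Sum: 229 + 822.2 + 7.131 + 31.78 = 1090.111

1090.111 pF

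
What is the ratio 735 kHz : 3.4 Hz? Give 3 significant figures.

216000

(735 × 10³) / (3.4) = 216.2 × 10³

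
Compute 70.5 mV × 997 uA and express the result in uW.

70.2885 uW

70.5 × 10^-3 × 997 × 10^-6 = 70288.5 × 10^-9 W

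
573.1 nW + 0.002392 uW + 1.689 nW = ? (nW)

In nW:
  573.1 nW → 573.1
  0.002392 uW = 0.002392e3 nW = 2.392
  1.689 nW → 1.689
Sum: 573.1 + 2.392 + 1.689 = 577.181

577.181 nW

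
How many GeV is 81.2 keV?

kilo = 1e3, giga = 1e9; factor is 1e-6.
81.2 × 1e-6 = 0.0000812

0.0000812 GeV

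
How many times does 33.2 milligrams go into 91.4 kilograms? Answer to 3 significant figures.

2750000

(91.4e3) / (33.2e-3) = 2.753e6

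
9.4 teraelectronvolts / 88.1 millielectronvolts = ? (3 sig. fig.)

107000000000000

(9.4 × 10¹²) / (88.1 × 10⁻³) = 0.1067 × 10¹⁵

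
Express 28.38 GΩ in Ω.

giga = 10^9, (no prefix) = 10^0; factor is 10^9.
28.38 × 10^9 = 28380000000

28380000000 Ω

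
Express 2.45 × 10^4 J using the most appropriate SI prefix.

24.5 kJ

= 24.5 × 10^3 J; 10^3 is kilo.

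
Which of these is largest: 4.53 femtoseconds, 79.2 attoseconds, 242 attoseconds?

4.53 femtoseconds = 0.00000000000000453 seconds
79.2 attoseconds = 0.0000000000000000792 seconds
242 attoseconds = 0.000000000000000242 seconds

4.53 femtoseconds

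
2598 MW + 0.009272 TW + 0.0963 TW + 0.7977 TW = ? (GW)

In GW:
  2598 MW = 2598 × 10^-3 GW = 2.598
  0.009272 TW = 0.009272 × 10^3 GW = 9.272
  0.0963 TW = 0.0963 × 10^3 GW = 96.3
  0.7977 TW = 0.7977 × 10^3 GW = 797.7
Sum: 2.598 + 9.272 + 96.3 + 797.7 = 905.87

905.87 GW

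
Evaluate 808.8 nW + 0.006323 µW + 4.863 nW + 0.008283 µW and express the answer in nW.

In nW:
  808.8 nW → 808.8
  0.006323 µW = 0.006323 × 10³ nW = 6.323
  4.863 nW → 4.863
  0.008283 µW = 0.008283 × 10³ nW = 8.283
Sum: 808.8 + 6.323 + 4.863 + 8.283 = 828.269

828.269 nW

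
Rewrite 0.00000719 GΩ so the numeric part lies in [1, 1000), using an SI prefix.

= 7.19 × 10³ Ω; 10³ is kilo.

7.19 kΩ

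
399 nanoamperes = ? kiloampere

nano = 1e-9, kilo = 1e3; factor is 1e-12.
399 × 1e-12 = 0.000000000399

0.000000000399 kiloamperes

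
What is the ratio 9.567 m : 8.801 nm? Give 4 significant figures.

(9.567) / (8.801e-9) = 1.087e9

1087000000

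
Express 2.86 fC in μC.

0.00000000286 μC

femto = 1e-15, micro = 1e-6; factor is 1e-9.
2.86 × 1e-9 = 0.00000000286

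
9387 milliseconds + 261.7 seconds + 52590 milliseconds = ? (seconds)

323.677 seconds

In seconds:
  9387 milliseconds = 9387 × 10⁻³ seconds = 9.387
  261.7 seconds → 261.7
  52590 milliseconds = 52590 × 10⁻³ seconds = 52.59
Sum: 9.387 + 261.7 + 52.59 = 323.677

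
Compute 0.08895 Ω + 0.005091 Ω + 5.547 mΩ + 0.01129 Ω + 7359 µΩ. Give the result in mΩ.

118.237 mΩ

In mΩ:
  0.08895 Ω = 0.08895 × 10^3 mΩ = 88.95
  0.005091 Ω = 0.005091 × 10^3 mΩ = 5.091
  5.547 mΩ → 5.547
  0.01129 Ω = 0.01129 × 10^3 mΩ = 11.29
  7359 µΩ = 7359 × 10^-3 mΩ = 7.359
Sum: 88.95 + 5.091 + 5.547 + 11.29 + 7.359 = 118.237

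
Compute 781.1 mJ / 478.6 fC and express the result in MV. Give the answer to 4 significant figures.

(781.1e-3) / (478.6e-15) = 1.63205e12 V

1632000 MV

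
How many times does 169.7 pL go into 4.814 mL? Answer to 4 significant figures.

(4.814e-3) / (169.7e-12) = 0.028368e9

28370000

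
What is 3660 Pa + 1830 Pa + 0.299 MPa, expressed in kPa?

In kPa:
  3660 Pa = 3660e-3 kPa = 3.66
  1830 Pa = 1830e-3 kPa = 1.83
  0.299 MPa = 0.299e3 kPa = 299
Sum: 3.66 + 1.83 + 299 = 304.49

304.49 kPa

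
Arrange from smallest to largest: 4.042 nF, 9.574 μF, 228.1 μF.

4.042 nF = 0.000000004042 F
9.574 μF = 0.000009574 F
228.1 μF = 0.0002281 F

4.042 nF < 9.574 μF < 228.1 μF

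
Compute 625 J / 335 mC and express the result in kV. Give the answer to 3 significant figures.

(625) / (335 × 10⁻³) = 1.8657 × 10³ V

1.87 kV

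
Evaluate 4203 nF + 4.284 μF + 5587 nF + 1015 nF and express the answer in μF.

In μF:
  4203 nF = 4203e-3 μF = 4.203
  4.284 μF → 4.284
  5587 nF = 5587e-3 μF = 5.587
  1015 nF = 1015e-3 μF = 1.015
Sum: 4.203 + 4.284 + 5.587 + 1.015 = 15.089

15.089 μF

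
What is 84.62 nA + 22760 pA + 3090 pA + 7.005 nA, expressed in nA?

In nA:
  84.62 nA → 84.62
  22760 pA = 22760e-3 nA = 22.76
  3090 pA = 3090e-3 nA = 3.09
  7.005 nA → 7.005
Sum: 84.62 + 22.76 + 3.09 + 7.005 = 117.475

117.475 nA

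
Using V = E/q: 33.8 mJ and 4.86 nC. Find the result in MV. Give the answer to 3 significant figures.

(33.8 × 10⁻³) / (4.86 × 10⁻⁹) = 6.9547 × 10⁶ V

6.95 MV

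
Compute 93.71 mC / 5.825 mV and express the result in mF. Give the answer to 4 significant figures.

16090 mF

(93.71 × 10⁻³) / (5.825 × 10⁻³) = 16.0876 F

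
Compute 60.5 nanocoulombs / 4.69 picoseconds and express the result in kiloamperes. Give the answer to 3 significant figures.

12.9 kiloamperes

(60.5 × 10⁻⁹) / (4.69 × 10⁻¹²) = 12.9 × 10³ A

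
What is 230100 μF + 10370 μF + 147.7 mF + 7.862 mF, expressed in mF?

396.032 mF

In mF:
  230100 μF = 230100e-3 mF = 230.1
  10370 μF = 10370e-3 mF = 10.37
  147.7 mF → 147.7
  7.862 mF → 7.862
Sum: 230.1 + 10.37 + 147.7 + 7.862 = 396.032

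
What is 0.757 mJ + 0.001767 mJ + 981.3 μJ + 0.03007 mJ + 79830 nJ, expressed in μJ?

1849.967 μJ

In μJ:
  0.757 mJ = 0.757 × 10^3 μJ = 757
  0.001767 mJ = 0.001767 × 10^3 μJ = 1.767
  981.3 μJ → 981.3
  0.03007 mJ = 0.03007 × 10^3 μJ = 30.07
  79830 nJ = 79830 × 10^-3 μJ = 79.83
Sum: 757 + 1.767 + 981.3 + 30.07 + 79.83 = 1849.967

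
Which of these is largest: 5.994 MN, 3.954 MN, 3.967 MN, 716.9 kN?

5.994 MN

5.994 MN = 5994000 N
3.954 MN = 3954000 N
3.967 MN = 3967000 N
716.9 kN = 716900 N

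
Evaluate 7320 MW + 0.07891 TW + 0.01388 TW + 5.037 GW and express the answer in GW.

In GW:
  7320 MW = 7320 × 10^-3 GW = 7.32
  0.07891 TW = 0.07891 × 10^3 GW = 78.91
  0.01388 TW = 0.01388 × 10^3 GW = 13.88
  5.037 GW → 5.037
Sum: 7.32 + 78.91 + 13.88 + 5.037 = 105.147

105.147 GW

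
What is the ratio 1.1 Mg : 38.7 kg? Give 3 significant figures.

28.4

(1.1 × 10⁶) / (38.7 × 10³) = 0.02842 × 10³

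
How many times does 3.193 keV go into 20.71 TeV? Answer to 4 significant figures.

6486000000

(20.71 × 10¹²) / (3.193 × 10³) = 6.4861 × 10⁹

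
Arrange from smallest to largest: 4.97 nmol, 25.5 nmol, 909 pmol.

909 pmol < 4.97 nmol < 25.5 nmol

4.97 nmol = 0.00000000497 mol
25.5 nmol = 0.0000000255 mol
909 pmol = 0.000000000909 mol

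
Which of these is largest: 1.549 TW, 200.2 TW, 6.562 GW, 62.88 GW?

1.549 TW = 1549000000000 W
200.2 TW = 200200000000000 W
6.562 GW = 6562000000 W
62.88 GW = 62880000000 W

200.2 TW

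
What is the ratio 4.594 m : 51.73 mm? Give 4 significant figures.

(4.594) / (51.73 × 10⁻³) = 0.088807 × 10³

88.81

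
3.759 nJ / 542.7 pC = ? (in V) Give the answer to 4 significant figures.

(3.759 × 10⁻⁹) / (542.7 × 10⁻¹²) = 0.00692648 × 10³ V

6.926 V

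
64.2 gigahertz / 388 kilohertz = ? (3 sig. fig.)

165000

(64.2 × 10^9) / (388 × 10^3) = 0.1655 × 10^6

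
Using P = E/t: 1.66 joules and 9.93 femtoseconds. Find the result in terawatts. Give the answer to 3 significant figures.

167 terawatts

(1.66) / (9.93 × 10⁻¹⁵) = 0.16717 × 10¹⁵ W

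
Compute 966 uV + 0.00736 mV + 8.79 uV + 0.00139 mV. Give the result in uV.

In uV:
  966 uV → 966
  0.00736 mV = 0.00736 × 10³ uV = 7.36
  8.79 uV → 8.79
  0.00139 mV = 0.00139 × 10³ uV = 1.39
Sum: 966 + 7.36 + 8.79 + 1.39 = 983.54

983.54 uV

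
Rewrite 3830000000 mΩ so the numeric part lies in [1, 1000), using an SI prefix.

3.83 MΩ

= 3.83e6 Ω; 1e6 is mega.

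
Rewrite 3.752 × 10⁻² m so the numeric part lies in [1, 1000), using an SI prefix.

= 37.52 × 10⁻³ m; 10⁻³ is milli.

37.52 mm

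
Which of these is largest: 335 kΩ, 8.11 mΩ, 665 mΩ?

335 kΩ = 335000 Ω
8.11 mΩ = 0.00811 Ω
665 mΩ = 0.665 Ω

335 kΩ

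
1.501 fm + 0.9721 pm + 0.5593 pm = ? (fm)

In fm:
  1.501 fm → 1.501
  0.9721 pm = 0.9721e3 fm = 972.1
  0.5593 pm = 0.5593e3 fm = 559.3
Sum: 1.501 + 972.1 + 559.3 = 1532.901

1532.901 fm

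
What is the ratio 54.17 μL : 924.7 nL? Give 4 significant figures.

(54.17e-6) / (924.7e-9) = 0.058581e3

58.58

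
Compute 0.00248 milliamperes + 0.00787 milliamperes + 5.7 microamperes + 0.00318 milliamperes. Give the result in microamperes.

In microamperes:
  0.00248 milliamperes = 0.00248e3 microamperes = 2.48
  0.00787 milliamperes = 0.00787e3 microamperes = 7.87
  5.7 microamperes → 5.7
  0.00318 milliamperes = 0.00318e3 microamperes = 3.18
Sum: 2.48 + 7.87 + 5.7 + 3.18 = 19.23

19.23 microamperes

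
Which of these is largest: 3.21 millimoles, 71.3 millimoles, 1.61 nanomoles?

3.21 millimoles = 0.00321 moles
71.3 millimoles = 0.0713 moles
1.61 nanomoles = 0.00000000161 moles

71.3 millimoles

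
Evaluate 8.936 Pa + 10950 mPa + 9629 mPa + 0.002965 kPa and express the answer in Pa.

32.48 Pa

In Pa:
  8.936 Pa → 8.936
  10950 mPa = 10950e-3 Pa = 10.95
  9629 mPa = 9629e-3 Pa = 9.629
  0.002965 kPa = 0.002965e3 Pa = 2.965
Sum: 8.936 + 10.95 + 9.629 + 2.965 = 32.48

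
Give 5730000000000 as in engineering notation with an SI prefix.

5.73 µs

= 5.73 × 10⁻⁶ s; 10⁻⁶ is micro.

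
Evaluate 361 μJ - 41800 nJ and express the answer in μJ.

319.2 μJ

In μJ:
  361 μJ → 361
  41800 nJ = 41800e-3 μJ = 41.8
Difference: 361 - 41.8 = 319.2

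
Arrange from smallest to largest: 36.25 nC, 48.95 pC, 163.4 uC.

48.95 pC < 36.25 nC < 163.4 uC

36.25 nC = 0.00000003625 C
48.95 pC = 0.00000000004895 C
163.4 uC = 0.0001634 C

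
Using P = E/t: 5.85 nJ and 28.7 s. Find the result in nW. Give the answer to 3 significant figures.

(5.85 × 10⁻⁹) / (28.7) = 0.20383 × 10⁻⁹ W

0.204 nW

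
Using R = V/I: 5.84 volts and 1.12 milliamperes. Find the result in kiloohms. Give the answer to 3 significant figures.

5.21 kiloohms

(5.84) / (1.12 × 10⁻³) = 5.2143 × 10³ Ω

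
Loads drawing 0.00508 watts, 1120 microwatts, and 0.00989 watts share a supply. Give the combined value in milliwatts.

16.09 milliwatts

In milliwatts:
  0.00508 watts = 0.00508 × 10³ milliwatts = 5.08
  1120 microwatts = 1120 × 10⁻³ milliwatts = 1.12
  0.00989 watts = 0.00989 × 10³ milliwatts = 9.89
Sum: 5.08 + 1.12 + 9.89 = 16.09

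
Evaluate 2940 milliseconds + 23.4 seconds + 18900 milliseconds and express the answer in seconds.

45.24 seconds

In seconds:
  2940 milliseconds = 2940 × 10^-3 seconds = 2.94
  23.4 seconds → 23.4
  18900 milliseconds = 18900 × 10^-3 seconds = 18.9
Sum: 2.94 + 23.4 + 18.9 = 45.24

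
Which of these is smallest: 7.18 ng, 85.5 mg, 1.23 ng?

7.18 ng = 0.00000000718 g
85.5 mg = 0.0855 g
1.23 ng = 0.00000000123 g

1.23 ng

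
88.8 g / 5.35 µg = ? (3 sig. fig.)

16600000

(88.8) / (5.35 × 10^-6) = 16.6 × 10^6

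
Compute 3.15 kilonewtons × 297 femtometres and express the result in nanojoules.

0.93555 nanojoules

3.15 × 10^3 × 297 × 10^-15 = 935.55 × 10^-12 J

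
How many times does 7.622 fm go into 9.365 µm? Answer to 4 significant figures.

(9.365 × 10^-6) / (7.622 × 10^-15) = 1.2287 × 10^9

1229000000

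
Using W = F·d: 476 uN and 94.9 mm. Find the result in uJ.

476 × 10⁻⁶ × 94.9 × 10⁻³ = 45172.4 × 10⁻⁹ J

45.1724 uJ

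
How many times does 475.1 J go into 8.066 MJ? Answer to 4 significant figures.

(8.066 × 10^6) / (475.1) = 0.016977 × 10^6

16980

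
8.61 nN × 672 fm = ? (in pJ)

0.00000000578592 pJ

8.61 × 10^-9 × 672 × 10^-15 = 5785.92 × 10^-24 J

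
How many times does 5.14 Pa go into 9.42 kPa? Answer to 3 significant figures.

(9.42e3) / (5.14) = 1.833e3

1830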